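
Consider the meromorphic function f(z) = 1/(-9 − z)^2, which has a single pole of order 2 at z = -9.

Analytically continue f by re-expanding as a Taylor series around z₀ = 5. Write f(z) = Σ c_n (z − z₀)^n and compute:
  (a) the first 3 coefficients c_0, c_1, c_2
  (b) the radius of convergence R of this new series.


Let w = z − z₀, so z = z₀ + w.
Then -9 − z = -9 − (z₀ + w) = (-9 − z₀) − w = -14 − w.
f(z) = 1/(-14 − w)^2 = (1/(-14)^2) · (1 − w/(-14))^{−2}.
By the binomial series (1−u)^{−2} = Σ_{n≥0} C(n+1, 1) u^n for |u|<1, with u = w/(-14):
  c_n = C(n+1, 1) / (-14)^(n+2).
  c_0 = 1/(-14)^2 = 1/196.
  c_1 = 2/(-14)^3 = -1/1372.
  c_2 = 3/(-14)^4 = 3/38416.
The series is valid for |w/d| < 1, i.e. |z − z₀| < |d|.
Radius of convergence: R = |-9 − z₀| = |-14| = 14 (distance from z₀ to the singularity z = -9).

c_0 = 1/196, c_1 = -1/1372, c_2 = 3/38416; R = 14.


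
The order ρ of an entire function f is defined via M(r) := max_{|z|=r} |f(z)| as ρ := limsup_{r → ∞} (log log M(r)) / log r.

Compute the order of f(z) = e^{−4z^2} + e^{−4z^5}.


Each summand is entire of order 2 and 5 respectively (as in the single-exponential case). The order of a sum is at most the max of the orders, so ρ ≤ 5. For the lower bound: on |z|=r choose arg z so that -4z^5 is real positive; then |e^{-4z^5}| = e^{4r^5} while |e^{-4z^2}| ≤ e^{4r^2} = o(e^{4r^5}). So |f| ≥ e^{4r^5}(1 − o(1)) and ρ ≥ 5. Hence ρ = max(2, 5) = 5.
Therefore ρ = 5.

Order ρ = 5.


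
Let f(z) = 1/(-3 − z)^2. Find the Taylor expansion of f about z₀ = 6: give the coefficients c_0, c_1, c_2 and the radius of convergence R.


Let w = z − z₀, so z = z₀ + w.
Then -3 − z = -3 − (z₀ + w) = (-3 − z₀) − w = -9 − w.
f(z) = 1/(-9 − w)^2 = (1/(-9)^2) · (1 − w/(-9))^{−2}.
By the binomial series (1−u)^{−2} = Σ_{n≥0} C(n+1, 1) u^n for |u|<1, with u = w/(-9):
  c_n = C(n+1, 1) / (-9)^(n+2).
  c_0 = 1/(-9)^2 = 1/81.
  c_1 = 2/(-9)^3 = -2/729.
  c_2 = 3/(-9)^4 = 1/2187.
The series is valid for |w/d| < 1, i.e. |z − z₀| < |d|.
Radius of convergence: R = |-3 − z₀| = |-9| = 9 (distance from z₀ to the singularity z = -3).

c_0 = 1/81, c_1 = -2/729, c_2 = 1/2187; R = 9.


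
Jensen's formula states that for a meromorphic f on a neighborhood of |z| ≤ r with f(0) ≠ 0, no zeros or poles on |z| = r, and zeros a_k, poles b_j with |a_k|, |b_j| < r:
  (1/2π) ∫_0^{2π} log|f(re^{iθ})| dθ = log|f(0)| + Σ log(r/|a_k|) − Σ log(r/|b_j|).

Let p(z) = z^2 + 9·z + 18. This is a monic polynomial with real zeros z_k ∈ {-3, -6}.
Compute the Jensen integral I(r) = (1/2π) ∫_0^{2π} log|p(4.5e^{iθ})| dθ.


Zeros: -6, -3; r = 4.5.
Inside |z| < r: -3. Outside (|z| ≥ r): -6.
p(0) = 18, so log|p(0)| = log(18) = 2.8904.
Apply Jensen: I(r) = log|p(0)| + Σ_k log(r/|z_k|), summed over zeros inside |z| < r.
  log(r/|z_k|) for z_k = -3: log(4.5/3) = 0.4055
  Outside zeros (-6) contribute nothing to the Jensen sum.
Sum over inside zeros: 0.4055.
I(r) = log|p(0)| + (inside sum) = 2.8904 + 0.4055 = 3.2958.
Note: since some zeros are outside |z| ≤ r, the simplified n·log(r) form does NOT apply — only the inside zeros contribute.

I(r) ≈ 3.2958.


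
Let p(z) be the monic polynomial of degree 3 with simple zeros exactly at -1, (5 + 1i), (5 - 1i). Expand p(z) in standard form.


The polynomial is p(z) = ∏_{α ∈ S} (z − α), where S = {-1, (5 + 1i), (5 - 1i)}.
Expanding the product yields: p(z) = z^3 -9·z^2 + 16·z + 26.
Note conjugate pairs combine to real quadratics: (z − (5+1i))(z − (5−1i)) = z² − 10z + 26.
The resulting polynomial has degree 3 and real coefficients as required.

p(z) = z^3 -9·z^2 + 16·z + 26.


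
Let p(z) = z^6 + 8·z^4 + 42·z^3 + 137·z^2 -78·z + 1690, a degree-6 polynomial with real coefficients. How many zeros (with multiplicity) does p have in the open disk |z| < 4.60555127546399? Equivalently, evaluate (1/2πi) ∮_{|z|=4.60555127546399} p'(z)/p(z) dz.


The zeros of p are: (2 + 3i), (2 - 3i), (-3 + 2i), (-3 - 2i), (1 + 3i), (1 - 3i).
Their magnitudes are: 3.606, 3.606, 3.606, 3.606, 3.162, 3.162.
Zeros with |z| < R = 4.60555127546399: (2 + 3i), (2 - 3i), (-3 + 2i), (-3 - 2i), (1 + 3i), (1 - 3i).
Count = 6.
By the argument principle, (1/2πi) ∮_{|z|=R} p'(z)/p(z) dz equals exactly this count.

Number of zeros inside |z| < 4.60555127546399: 6.


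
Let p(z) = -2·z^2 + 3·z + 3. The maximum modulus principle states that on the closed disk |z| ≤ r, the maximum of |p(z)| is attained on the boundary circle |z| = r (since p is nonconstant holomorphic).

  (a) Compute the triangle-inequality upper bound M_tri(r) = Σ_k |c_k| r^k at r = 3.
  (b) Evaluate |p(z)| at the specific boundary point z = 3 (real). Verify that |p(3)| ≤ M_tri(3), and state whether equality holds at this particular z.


Coefficients: c_0 = 3, c_1 = 3, c_2 = -2. Radius r = 3.
Part (a). Triangle bound: M_tri(r) = Σ_k |c_k| r^k
  = |3|·3^0 + |3|·3^1 + |-2|·3^2
  = 3 + 9 + 18 = 30.
This bounds M(r) := max_{|z|=r} |p(z)| from above; equality holds iff all terms c_k z^k can be made to align in phase at a single z on |z|=r.
Part (b). At z = 3 (real, on the circle |z| = r):
  p(3) = (3)·3^0 + (3)·3^1 + (-2)·3^2 = -6.
  |p(3)| = 6.
Check: |p(3)| = 6 ≤ 30 = M_tri(3). ✓ Equality does not hold at z = 3 (the coefficients have mixed signs, so the terms do not all align in phase there).

M_tri(3) = 30; |p(3)| = 6; equality at z=3: no.


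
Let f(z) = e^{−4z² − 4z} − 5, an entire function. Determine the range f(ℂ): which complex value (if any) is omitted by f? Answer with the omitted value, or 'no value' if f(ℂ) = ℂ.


Little Picard bounds the complement of f(ℂ) to at most one point.
The exponent g(z) = −4z² − 4z is a nonconstant polynomial, hence surjective onto ℂ. So e^{g(z)} takes every value in {e^w : w ∈ ℂ} = ℂ ∖ {0}. Adding -5 shifts the range to ℂ ∖ {-5}. f omits exactly -5.

Omitted value: -5.


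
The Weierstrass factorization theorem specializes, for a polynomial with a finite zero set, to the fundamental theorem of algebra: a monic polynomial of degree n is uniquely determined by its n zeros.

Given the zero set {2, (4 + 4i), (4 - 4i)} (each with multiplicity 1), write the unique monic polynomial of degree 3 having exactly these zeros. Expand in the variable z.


The polynomial is p(z) = ∏_{α ∈ S} (z − α), where S = {2, (4 + 4i), (4 - 4i)}.
Expanding the product yields: p(z) = z^3 -10·z^2 + 48·z -64.
Note conjugate pairs combine to real quadratics: (z − (4+4i))(z − (4−4i)) = z² − 8z + 32.
The resulting polynomial has degree 3 and real coefficients as required.

p(z) = z^3 -10·z^2 + 48·z -64.


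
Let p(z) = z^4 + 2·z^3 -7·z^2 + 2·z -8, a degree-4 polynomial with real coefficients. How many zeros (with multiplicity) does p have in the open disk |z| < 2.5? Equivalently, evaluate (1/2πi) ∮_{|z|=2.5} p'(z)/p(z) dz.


The zeros of p are: 2, -4, (0 + 1i), (0 - 1i).
Their magnitudes are: 2, 4, 1, 1.
Zeros with |z| < R = 2.5: 2, (0 + 1i), (0 - 1i).
Count = 3.
By the argument principle, (1/2πi) ∮_{|z|=R} p'(z)/p(z) dz equals exactly this count.

Number of zeros inside |z| < 2.5: 3.


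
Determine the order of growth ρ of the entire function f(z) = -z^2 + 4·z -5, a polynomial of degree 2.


|f(z)| ≤ Σ|c_k|·r^k = O(r^2) as r → ∞. Polynomial growth is O(e^{r^ε}) for every ε > 0 (since r^2/e^{r^ε} → 0), so ρ ≤ ε for all ε > 0, i.e. ρ = 0. Every nonconstant polynomial has order 0.
Therefore ρ = 0.

Order ρ = 0.


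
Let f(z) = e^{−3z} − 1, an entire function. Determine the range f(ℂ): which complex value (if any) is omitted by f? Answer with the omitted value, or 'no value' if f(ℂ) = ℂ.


Little Picard bounds the complement of f(ℂ) to at most one point.
e^{−3z} is never zero on ℂ, so 1·e^{−3z} takes every value in ℂ ∖ {0}. Adding -1 shifts the range to ℂ ∖ {-1}. Thus f omits exactly the value -1.

Omitted value: -1.


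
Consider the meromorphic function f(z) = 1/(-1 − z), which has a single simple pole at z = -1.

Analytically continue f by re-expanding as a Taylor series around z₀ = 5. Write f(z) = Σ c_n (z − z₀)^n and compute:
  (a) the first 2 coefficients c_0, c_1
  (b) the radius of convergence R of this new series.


Let w = z − z₀, so z = z₀ + w.
Then -1 − z = -1 − (z₀ + w) = (-1 − z₀) − w = -6 − w.
f(z) = 1/(-6 − w) = (1/(-6)) · 1/(1 − w/(-6)) = Σ_{n≥0} w^n / (-6)^(n+1).
So c_n = 1/(-6)^(n+1):
  c_0 = 1/(-6)^1 = -1/6.
  c_1 = 1/(-6)^2 = 1/36.
The series is valid for |w/d| < 1, i.e. |z − z₀| < |d|.
Radius of convergence: R = |-1 − z₀| = |-6| = 6 (distance from z₀ to the singularity z = -1).

c_0 = -1/6, c_1 = 1/36; R = 6.


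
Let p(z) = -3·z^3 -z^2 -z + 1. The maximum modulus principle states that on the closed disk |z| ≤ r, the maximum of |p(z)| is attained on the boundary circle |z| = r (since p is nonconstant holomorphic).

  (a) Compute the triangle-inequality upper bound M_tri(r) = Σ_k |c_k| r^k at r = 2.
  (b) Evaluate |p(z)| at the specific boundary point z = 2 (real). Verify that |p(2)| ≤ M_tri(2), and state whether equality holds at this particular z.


Coefficients: c_0 = 1, c_1 = -1, c_2 = -1, c_3 = -3. Radius r = 2.
Part (a). Triangle bound: M_tri(r) = Σ_k |c_k| r^k
  = |1|·2^0 + |-1|·2^1 + |-1|·2^2 + |-3|·2^3
  = 1 + 2 + 4 + 24 = 31.
This bounds M(r) := max_{|z|=r} |p(z)| from above; equality holds iff all terms c_k z^k can be made to align in phase at a single z on |z|=r.
Part (b). At z = 2 (real, on the circle |z| = r):
  p(2) = (1)·2^0 + (-1)·2^1 + (-1)·2^2 + (-3)·2^3 = -29.
  |p(2)| = 29.
Check: |p(2)| = 29 ≤ 31 = M_tri(2). ✓ Equality does not hold at z = 2 (the coefficients have mixed signs, so the terms do not all align in phase there).

M_tri(2) = 31; |p(2)| = 29; equality at z=2: no.


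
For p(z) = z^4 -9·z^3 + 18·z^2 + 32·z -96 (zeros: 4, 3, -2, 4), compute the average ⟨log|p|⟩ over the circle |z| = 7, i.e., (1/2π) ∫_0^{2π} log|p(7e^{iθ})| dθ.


Zeros: -2, 3, 4, 4; r = 7.
Inside |z| < r: -2, 3, 4, 4. Outside (|z| ≥ r): ∅.
p(0) = -96, so log|p(0)| = log(96) = 4.5643.
Apply Jensen: I(r) = log|p(0)| + Σ_k log(r/|z_k|), summed over zeros inside |z| < r.
  log(r/|z_k|) for z_k = 4: log(7/4) = 0.5596
  log(r/|z_k|) for z_k = 3: log(7/3) = 0.8473
  log(r/|z_k|) for z_k = -2: log(7/2) = 1.2528
  log(r/|z_k|) for z_k = 4: log(7/4) = 0.5596
Sum over inside zeros: 3.2193.
I(r) = log|p(0)| + (inside sum) = 4.5643 + 3.2193 = 7.7836.
Closed form (all zeros inside, monic): I(r) = n·log(r) = 4·log(7) = 7.7836. ✓

I(r) ≈ 7.7836.


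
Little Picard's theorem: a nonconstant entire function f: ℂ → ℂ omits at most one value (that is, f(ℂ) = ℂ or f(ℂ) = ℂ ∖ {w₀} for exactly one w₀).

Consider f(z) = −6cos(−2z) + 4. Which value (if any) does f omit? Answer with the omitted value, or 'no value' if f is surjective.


Little Picard bounds the complement of f(ℂ) to at most one point.
cos is entire and surjective onto ℂ: for every w ∈ ℂ, cos(ζ) = w has a solution ζ ∈ ℂ (e.g., via the complex inverse arccos). With ζ = −2z this gives z = ζ/(-2). Then -6·cos(−2z) takes every value in -6·ℂ = ℂ, and adding 4 is a bijection of ℂ. So f is surjective and omits no value. (Note: only on the real line is cos bounded by [−1, 1].)

Omitted value: no value.


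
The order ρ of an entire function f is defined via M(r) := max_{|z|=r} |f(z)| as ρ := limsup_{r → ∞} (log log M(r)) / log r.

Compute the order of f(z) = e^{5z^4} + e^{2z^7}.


Each summand is entire of order 4 and 7 respectively (as in the single-exponential case). The order of a sum is at most the max of the orders, so ρ ≤ 7. For the lower bound: on |z|=r choose arg z so that 2z^7 is real positive; then |e^{2z^7}| = e^{2r^7} while |e^{5z^4}| ≤ e^{5r^4} = o(e^{2r^7}). So |f| ≥ e^{2r^7}(1 − o(1)) and ρ ≥ 7. Hence ρ = max(4, 7) = 7.
Therefore ρ = 7.

Order ρ = 7.


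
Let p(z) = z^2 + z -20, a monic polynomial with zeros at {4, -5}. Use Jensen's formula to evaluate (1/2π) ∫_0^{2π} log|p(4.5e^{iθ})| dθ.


Zeros: -5, 4; r = 4.5.
Inside |z| < r: 4. Outside (|z| ≥ r): -5.
p(0) = -20, so log|p(0)| = log(20) = 2.9957.
Apply Jensen: I(r) = log|p(0)| + Σ_k log(r/|z_k|), summed over zeros inside |z| < r.
  log(r/|z_k|) for z_k = 4: log(4.5/4) = 0.1178
  Outside zeros (-5) contribute nothing to the Jensen sum.
Sum over inside zeros: 0.1178.
I(r) = log|p(0)| + (inside sum) = 2.9957 + 0.1178 = 3.1135.
Note: since some zeros are outside |z| ≤ r, the simplified n·log(r) form does NOT apply — only the inside zeros contribute.

I(r) ≈ 3.1135.


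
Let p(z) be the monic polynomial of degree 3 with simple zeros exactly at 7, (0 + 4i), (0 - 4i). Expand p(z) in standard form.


The polynomial is p(z) = ∏_{α ∈ S} (z − α), where S = {7, (0 + 4i), (0 - 4i)}.
Expanding the product yields: p(z) = z^3 -7·z^2 + 16·z -112.
Note conjugate pairs combine to real quadratics: (z − (0+4i))(z − (0−4i)) = z² + 16.
The resulting polynomial has degree 3 and real coefficients as required.

p(z) = z^3 -7·z^2 + 16·z -112.


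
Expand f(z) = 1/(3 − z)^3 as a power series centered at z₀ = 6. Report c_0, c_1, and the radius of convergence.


Let w = z − z₀, so z = z₀ + w.
Then 3 − z = 3 − (z₀ + w) = (3 − z₀) − w = -3 − w.
f(z) = 1/(-3 − w)^3 = (1/(-3)^3) · (1 − w/(-3))^{−3}.
By the binomial series (1−u)^{−3} = Σ_{n≥0} C(n+2, 2) u^n for |u|<1, with u = w/(-3):
  c_n = C(n+2, 2) / (-3)^(n+3).
  c_0 = 1/(-3)^3 = -1/27.
  c_1 = 3/(-3)^4 = 1/27.
The series is valid for |w/d| < 1, i.e. |z − z₀| < |d|.
Radius of convergence: R = |3 − z₀| = |-3| = 3 (distance from z₀ to the singularity z = 3).

c_0 = -1/27, c_1 = 1/27; R = 3.


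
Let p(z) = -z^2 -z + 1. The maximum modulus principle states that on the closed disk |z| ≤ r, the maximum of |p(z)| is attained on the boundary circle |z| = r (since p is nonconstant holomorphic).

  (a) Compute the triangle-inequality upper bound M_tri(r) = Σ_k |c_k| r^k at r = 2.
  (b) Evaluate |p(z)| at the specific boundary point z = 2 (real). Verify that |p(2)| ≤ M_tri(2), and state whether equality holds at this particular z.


Coefficients: c_0 = 1, c_1 = -1, c_2 = -1. Radius r = 2.
Part (a). Triangle bound: M_tri(r) = Σ_k |c_k| r^k
  = |1|·2^0 + |-1|·2^1 + |-1|·2^2
  = 1 + 2 + 4 = 7.
This bounds M(r) := max_{|z|=r} |p(z)| from above; equality holds iff all terms c_k z^k can be made to align in phase at a single z on |z|=r.
Part (b). At z = 2 (real, on the circle |z| = r):
  p(2) = (1)·2^0 + (-1)·2^1 + (-1)·2^2 = -5.
  |p(2)| = 5.
Check: |p(2)| = 5 ≤ 7 = M_tri(2). ✓ Equality does not hold at z = 2 (the coefficients have mixed signs, so the terms do not all align in phase there).

M_tri(2) = 7; |p(2)| = 5; equality at z=2: no.


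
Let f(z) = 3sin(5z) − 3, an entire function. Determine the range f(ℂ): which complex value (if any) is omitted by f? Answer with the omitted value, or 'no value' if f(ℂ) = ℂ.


Little Picard bounds the complement of f(ℂ) to at most one point.
sin is entire and surjective onto ℂ: for every w ∈ ℂ, sin(ζ) = w has a solution ζ ∈ ℂ (e.g., via the complex inverse arcsin). With ζ = 5z this gives z = ζ/(5). Then 3·sin(5z) takes every value in 3·ℂ = ℂ, and adding -3 is a bijection of ℂ. So f is surjective and omits no value. (Note: only on the real line is sin bounded by [−1, 1].)

Omitted value: no value.


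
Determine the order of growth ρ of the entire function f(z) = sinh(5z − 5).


sinh(w) is a linear combination of e^{iw} and e^{−iw} (or e^w, e^{−w} in the hyperbolic case), so |sinh(w)| ≤ e^{|w|}. With w = 5z − 5, |w| ≤ 5|z| + 5 = 5r + 5 on |z| = r, giving M(r) ≤ e^{5r + 5}, so ρ ≤ 1. On a suitable ray (z = it for sin/cos; z = t for sinh/cosh, t real → ∞), |sinh(5z − 5)| grows like e^{5|t|}/2, so ρ ≥ 1. Hence ρ = 1.
Therefore ρ = 1.

Order ρ = 1.


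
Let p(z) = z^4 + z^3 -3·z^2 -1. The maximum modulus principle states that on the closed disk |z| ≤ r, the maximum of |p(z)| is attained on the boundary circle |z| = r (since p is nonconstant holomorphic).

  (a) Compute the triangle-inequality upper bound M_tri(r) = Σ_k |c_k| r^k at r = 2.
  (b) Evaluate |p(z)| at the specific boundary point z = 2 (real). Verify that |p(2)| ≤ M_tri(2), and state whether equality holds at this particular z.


Coefficients: c_0 = -1, c_1 = 0, c_2 = -3, c_3 = 1, c_4 = 1. Radius r = 2.
Part (a). Triangle bound: M_tri(r) = Σ_k |c_k| r^k
  = |-1|·2^0 + |0|·2^1 + |-3|·2^2 + |1|·2^3 + |1|·2^4
  = 1 + 0 + 12 + 8 + 16 = 37.
This bounds M(r) := max_{|z|=r} |p(z)| from above; equality holds iff all terms c_k z^k can be made to align in phase at a single z on |z|=r.
Part (b). At z = 2 (real, on the circle |z| = r):
  p(2) = (-1)·2^0 + (0)·2^1 + (-3)·2^2 + (1)·2^3 + (1)·2^4 = 11.
  |p(2)| = 11.
Check: |p(2)| = 11 ≤ 37 = M_tri(2). ✓ Equality does not hold at z = 2 (the coefficients have mixed signs, so the terms do not all align in phase there).

M_tri(2) = 37; |p(2)| = 11; equality at z=2: no.


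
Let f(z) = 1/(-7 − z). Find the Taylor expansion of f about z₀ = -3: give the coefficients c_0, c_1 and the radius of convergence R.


Let w = z − z₀, so z = z₀ + w.
Then -7 − z = -7 − (z₀ + w) = (-7 − z₀) − w = -4 − w.
f(z) = 1/(-4 − w) = (1/(-4)) · 1/(1 − w/(-4)) = Σ_{n≥0} w^n / (-4)^(n+1).
So c_n = 1/(-4)^(n+1):
  c_0 = 1/(-4)^1 = -1/4.
  c_1 = 1/(-4)^2 = 1/16.
The series is valid for |w/d| < 1, i.e. |z − z₀| < |d|.
Radius of convergence: R = |-7 − z₀| = |-4| = 4 (distance from z₀ to the singularity z = -7).

c_0 = -1/4, c_1 = 1/16; R = 4.


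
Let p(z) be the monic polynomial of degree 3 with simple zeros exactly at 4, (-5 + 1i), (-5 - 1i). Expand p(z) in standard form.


The polynomial is p(z) = ∏_{α ∈ S} (z − α), where S = {4, (-5 + 1i), (-5 - 1i)}.
Expanding the product yields: p(z) = z^3 + 6·z^2 -14·z -104.
Note conjugate pairs combine to real quadratics: (z − (-5+1i))(z − (-5−1i)) = z² + 10z + 26.
The resulting polynomial has degree 3 and real coefficients as required.

p(z) = z^3 + 6·z^2 -14·z -104.


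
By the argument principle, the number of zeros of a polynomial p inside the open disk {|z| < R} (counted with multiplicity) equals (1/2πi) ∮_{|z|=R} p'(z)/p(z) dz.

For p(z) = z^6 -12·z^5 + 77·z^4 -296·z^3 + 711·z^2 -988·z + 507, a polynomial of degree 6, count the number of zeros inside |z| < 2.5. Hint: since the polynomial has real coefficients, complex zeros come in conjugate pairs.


The zeros of p are: 1, 3, (2 + 3i), (2 - 3i), (2 + 3i), (2 - 3i).
Their magnitudes are: 1, 3, 3.606, 3.606, 3.606, 3.606.
Zeros with |z| < R = 2.5: 1.
Count = 1.
By the argument principle, (1/2πi) ∮_{|z|=R} p'(z)/p(z) dz equals exactly this count.

Number of zeros inside |z| < 2.5: 1.


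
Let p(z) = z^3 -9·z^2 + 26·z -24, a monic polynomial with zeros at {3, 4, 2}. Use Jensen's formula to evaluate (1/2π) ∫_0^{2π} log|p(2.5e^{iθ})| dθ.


Zeros: 2, 3, 4; r = 2.5.
Inside |z| < r: 2. Outside (|z| ≥ r): 3, 4.
p(0) = -24, so log|p(0)| = log(24) = 3.1781.
Apply Jensen: I(r) = log|p(0)| + Σ_k log(r/|z_k|), summed over zeros inside |z| < r.
  log(r/|z_k|) for z_k = 2: log(2.5/2) = 0.2231
  Outside zeros (3, 4) contribute nothing to the Jensen sum.
Sum over inside zeros: 0.2231.
I(r) = log|p(0)| + (inside sum) = 3.1781 + 0.2231 = 3.4012.
Note: since some zeros are outside |z| ≤ r, the simplified n·log(r) form does NOT apply — only the inside zeros contribute.

I(r) ≈ 3.4012.


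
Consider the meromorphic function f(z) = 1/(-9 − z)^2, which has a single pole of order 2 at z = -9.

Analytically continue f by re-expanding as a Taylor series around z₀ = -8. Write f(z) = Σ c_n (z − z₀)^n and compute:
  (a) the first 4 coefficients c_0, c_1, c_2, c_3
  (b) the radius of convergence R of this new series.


Let w = z − z₀, so z = z₀ + w.
Then -9 − z = -9 − (z₀ + w) = (-9 − z₀) − w = -1 − w.
f(z) = 1/(-1 − w)^2 = (1/(-1)^2) · (1 − w/(-1))^{−2}.
By the binomial series (1−u)^{−2} = Σ_{n≥0} C(n+1, 1) u^n for |u|<1, with u = w/(-1):
  c_n = C(n+1, 1) / (-1)^(n+2).
  c_0 = 1/(-1)^2 = 1.
  c_1 = 2/(-1)^3 = -2.
  c_2 = 3/(-1)^4 = 3.
  c_3 = 4/(-1)^5 = -4.
The series is valid for |w/d| < 1, i.e. |z − z₀| < |d|.
Radius of convergence: R = |-9 − z₀| = |-1| = 1 (distance from z₀ to the singularity z = -9).

c_0 = 1, c_1 = -2, c_2 = 3, c_3 = -4; R = 1.


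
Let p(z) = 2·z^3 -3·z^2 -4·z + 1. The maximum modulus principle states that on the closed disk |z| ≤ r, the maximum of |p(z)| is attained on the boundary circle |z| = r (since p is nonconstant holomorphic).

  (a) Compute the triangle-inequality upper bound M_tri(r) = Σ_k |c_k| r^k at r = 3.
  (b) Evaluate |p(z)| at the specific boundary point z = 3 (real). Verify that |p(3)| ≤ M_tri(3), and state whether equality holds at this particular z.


Coefficients: c_0 = 1, c_1 = -4, c_2 = -3, c_3 = 2. Radius r = 3.
Part (a). Triangle bound: M_tri(r) = Σ_k |c_k| r^k
  = |1|·3^0 + |-4|·3^1 + |-3|·3^2 + |2|·3^3
  = 1 + 12 + 27 + 54 = 94.
This bounds M(r) := max_{|z|=r} |p(z)| from above; equality holds iff all terms c_k z^k can be made to align in phase at a single z on |z|=r.
Part (b). At z = 3 (real, on the circle |z| = r):
  p(3) = (1)·3^0 + (-4)·3^1 + (-3)·3^2 + (2)·3^3 = 16.
  |p(3)| = 16.
Check: |p(3)| = 16 ≤ 94 = M_tri(3). ✓ Equality does not hold at z = 3 (the coefficients have mixed signs, so the terms do not all align in phase there).

M_tri(3) = 94; |p(3)| = 16; equality at z=3: no.


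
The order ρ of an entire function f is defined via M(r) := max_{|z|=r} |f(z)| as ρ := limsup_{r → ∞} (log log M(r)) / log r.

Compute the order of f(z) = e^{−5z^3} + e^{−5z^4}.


Each summand is entire of order 3 and 4 respectively (as in the single-exponential case). The order of a sum is at most the max of the orders, so ρ ≤ 4. For the lower bound: on |z|=r choose arg z so that -5z^4 is real positive; then |e^{-5z^4}| = e^{5r^4} while |e^{-5z^3}| ≤ e^{5r^3} = o(e^{5r^4}). So |f| ≥ e^{5r^4}(1 − o(1)) and ρ ≥ 4. Hence ρ = max(3, 4) = 4.
Therefore ρ = 4.

Order ρ = 4.


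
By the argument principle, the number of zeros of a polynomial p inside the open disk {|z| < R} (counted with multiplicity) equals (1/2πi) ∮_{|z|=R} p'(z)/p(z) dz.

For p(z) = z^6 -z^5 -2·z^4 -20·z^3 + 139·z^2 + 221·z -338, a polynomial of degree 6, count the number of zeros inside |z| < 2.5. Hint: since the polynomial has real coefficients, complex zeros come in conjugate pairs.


The zeros of p are: -2, (-2 + 3i), (-2 - 3i), (3 + 2i), (3 - 2i), 1.
Their magnitudes are: 2, 3.606, 3.606, 3.606, 3.606, 1.
Zeros with |z| < R = 2.5: -2, 1.
Count = 2.
By the argument principle, (1/2πi) ∮_{|z|=R} p'(z)/p(z) dz equals exactly this count.

Number of zeros inside |z| < 2.5: 2.


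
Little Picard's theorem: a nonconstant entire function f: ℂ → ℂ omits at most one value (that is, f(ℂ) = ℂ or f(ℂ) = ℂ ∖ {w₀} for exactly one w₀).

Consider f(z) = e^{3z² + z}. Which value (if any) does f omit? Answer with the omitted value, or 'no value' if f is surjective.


Little Picard bounds the complement of f(ℂ) to at most one point.
The exponent g(z) = 3z² + z is a nonconstant polynomial, hence surjective onto ℂ. So e^{g(z)} takes every value in {e^w : w ∈ ℂ} = ℂ ∖ {0}. Adding 0 shifts the range to ℂ ∖ {0}. f omits exactly 0.

Omitted value: 0.


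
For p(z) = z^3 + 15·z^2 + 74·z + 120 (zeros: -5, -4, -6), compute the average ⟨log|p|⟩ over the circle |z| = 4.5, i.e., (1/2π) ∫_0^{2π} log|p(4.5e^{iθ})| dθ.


Zeros: -6, -5, -4; r = 4.5.
Inside |z| < r: -4. Outside (|z| ≥ r): -6, -5.
p(0) = 120, so log|p(0)| = log(120) = 4.7875.
Apply Jensen: I(r) = log|p(0)| + Σ_k log(r/|z_k|), summed over zeros inside |z| < r.
  log(r/|z_k|) for z_k = -4: log(4.5/4) = 0.1178
  Outside zeros (-6, -5) contribute nothing to the Jensen sum.
Sum over inside zeros: 0.1178.
I(r) = log|p(0)| + (inside sum) = 4.7875 + 0.1178 = 4.9053.
Note: since some zeros are outside |z| ≤ r, the simplified n·log(r) form does NOT apply — only the inside zeros contribute.

I(r) ≈ 4.9053.


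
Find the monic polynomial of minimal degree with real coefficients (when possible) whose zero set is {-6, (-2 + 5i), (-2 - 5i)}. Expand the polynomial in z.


The polynomial is p(z) = ∏_{α ∈ S} (z − α), where S = {-6, (-2 + 5i), (-2 - 5i)}.
Expanding the product yields: p(z) = z^3 + 10·z^2 + 53·z + 174.
Note conjugate pairs combine to real quadratics: (z − (-2+5i))(z − (-2−5i)) = z² + 4z + 29.
The resulting polynomial has degree 3 and real coefficients as required.

p(z) = z^3 + 10·z^2 + 53·z + 174.


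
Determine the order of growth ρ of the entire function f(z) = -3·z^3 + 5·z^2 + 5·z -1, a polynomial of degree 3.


|f(z)| ≤ Σ|c_k|·r^k = O(r^3) as r → ∞. Polynomial growth is O(e^{r^ε}) for every ε > 0 (since r^3/e^{r^ε} → 0), so ρ ≤ ε for all ε > 0, i.e. ρ = 0. Every nonconstant polynomial has order 0.
Therefore ρ = 0.

Order ρ = 0.


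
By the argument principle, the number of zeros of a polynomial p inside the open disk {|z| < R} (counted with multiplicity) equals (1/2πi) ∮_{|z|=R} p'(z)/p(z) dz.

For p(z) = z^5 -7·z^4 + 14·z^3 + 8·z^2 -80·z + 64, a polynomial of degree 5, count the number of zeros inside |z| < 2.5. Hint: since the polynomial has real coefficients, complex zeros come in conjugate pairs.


The zeros of p are: 1, 4, -2, (2 + 2i), (2 - 2i).
Their magnitudes are: 1, 4, 2, 2.828, 2.828.
Zeros with |z| < R = 2.5: 1, -2.
Count = 2.
By the argument principle, (1/2πi) ∮_{|z|=R} p'(z)/p(z) dz equals exactly this count.

Number of zeros inside |z| < 2.5: 2.


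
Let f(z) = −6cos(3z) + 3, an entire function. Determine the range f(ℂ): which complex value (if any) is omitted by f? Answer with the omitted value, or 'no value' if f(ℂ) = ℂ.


Little Picard bounds the complement of f(ℂ) to at most one point.
cos is entire and surjective onto ℂ: for every w ∈ ℂ, cos(ζ) = w has a solution ζ ∈ ℂ (e.g., via the complex inverse arccos). With ζ = 3z this gives z = ζ/(3). Then -6·cos(3z) takes every value in -6·ℂ = ℂ, and adding 3 is a bijection of ℂ. So f is surjective and omits no value. (Note: only on the real line is cos bounded by [−1, 1].)

Omitted value: no value.


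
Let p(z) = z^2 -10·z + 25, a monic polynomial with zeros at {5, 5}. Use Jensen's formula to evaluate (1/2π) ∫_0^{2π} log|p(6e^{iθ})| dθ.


Zeros: 5, 5; r = 6.
Inside |z| < r: 5, 5. Outside (|z| ≥ r): ∅.
p(0) = 25, so log|p(0)| = log(25) = 3.2189.
Apply Jensen: I(r) = log|p(0)| + Σ_k log(r/|z_k|), summed over zeros inside |z| < r.
  log(r/|z_k|) for z_k = 5: log(6/5) = 0.1823
  log(r/|z_k|) for z_k = 5: log(6/5) = 0.1823
Sum over inside zeros: 0.3646.
I(r) = log|p(0)| + (inside sum) = 3.2189 + 0.3646 = 3.5835.
Closed form (all zeros inside, monic): I(r) = n·log(r) = 2·log(6) = 3.5835. ✓

I(r) ≈ 3.5835.


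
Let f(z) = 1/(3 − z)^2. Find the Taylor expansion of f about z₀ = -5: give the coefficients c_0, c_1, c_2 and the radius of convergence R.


Let w = z − z₀, so z = z₀ + w.
Then 3 − z = 3 − (z₀ + w) = (3 − z₀) − w = 8 − w.
f(z) = 1/(8 − w)^2 = (1/(8)^2) · (1 − w/(8))^{−2}.
By the binomial series (1−u)^{−2} = Σ_{n≥0} C(n+1, 1) u^n for |u|<1, with u = w/(8):
  c_n = C(n+1, 1) / (8)^(n+2).
  c_0 = 1/(8)^2 = 1/64.
  c_1 = 2/(8)^3 = 1/256.
  c_2 = 3/(8)^4 = 3/4096.
The series is valid for |w/d| < 1, i.e. |z − z₀| < |d|.
Radius of convergence: R = |3 − z₀| = |8| = 8 (distance from z₀ to the singularity z = 3).

c_0 = 1/64, c_1 = 1/256, c_2 = 3/4096; R = 8.


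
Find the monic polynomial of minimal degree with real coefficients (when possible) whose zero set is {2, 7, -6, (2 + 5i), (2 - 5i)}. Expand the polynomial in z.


The polynomial is p(z) = ∏_{α ∈ S} (z − α), where S = {2, 7, -6, (2 + 5i), (2 - 5i)}.
Expanding the product yields: p(z) = z^5 -7·z^4 + z^3 + 157·z^2 -1496·z + 2436.
Note conjugate pairs combine to real quadratics: (z − (2+5i))(z − (2−5i)) = z² − 4z + 29.
The resulting polynomial has degree 5 and real coefficients as required.

p(z) = z^5 -7·z^4 + z^3 + 157·z^2 -1496·z + 2436.


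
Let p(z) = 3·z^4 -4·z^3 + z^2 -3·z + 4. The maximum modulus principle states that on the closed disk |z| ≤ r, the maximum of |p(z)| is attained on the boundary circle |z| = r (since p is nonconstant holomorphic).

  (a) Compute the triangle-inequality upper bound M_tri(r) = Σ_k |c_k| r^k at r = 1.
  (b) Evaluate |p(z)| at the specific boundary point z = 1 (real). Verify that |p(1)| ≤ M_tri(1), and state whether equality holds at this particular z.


Coefficients: c_0 = 4, c_1 = -3, c_2 = 1, c_3 = -4, c_4 = 3. Radius r = 1.
Part (a). Triangle bound: M_tri(r) = Σ_k |c_k| r^k
  = |4|·1^0 + |-3|·1^1 + |1|·1^2 + |-4|·1^3 + |3|·1^4
  = 4 + 3 + 1 + 4 + 3 = 15.
This bounds M(r) := max_{|z|=r} |p(z)| from above; equality holds iff all terms c_k z^k can be made to align in phase at a single z on |z|=r.
Part (b). At z = 1 (real, on the circle |z| = r):
  p(1) = (4)·1^0 + (-3)·1^1 + (1)·1^2 + (-4)·1^3 + (3)·1^4 = 1.
  |p(1)| = 1.
Check: |p(1)| = 1 ≤ 15 = M_tri(1). ✓ Equality does not hold at z = 1 (the coefficients have mixed signs, so the terms do not all align in phase there).

M_tri(1) = 15; |p(1)| = 1; equality at z=1: no.


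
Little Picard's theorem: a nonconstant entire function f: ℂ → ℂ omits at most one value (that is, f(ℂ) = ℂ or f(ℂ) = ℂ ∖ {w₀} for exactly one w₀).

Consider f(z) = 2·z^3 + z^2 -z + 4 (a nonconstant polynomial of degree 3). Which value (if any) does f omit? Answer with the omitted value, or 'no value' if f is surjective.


Little Picard bounds the complement of f(ℂ) to at most one point.
For every w ∈ ℂ, the equation p(z) − w = 0 is a nonconstant polynomial in z and hence has at least one root by the fundamental theorem of algebra. So p is surjective onto ℂ, omitting no value.

Omitted value: no value.


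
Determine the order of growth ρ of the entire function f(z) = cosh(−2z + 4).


cosh(w) is a linear combination of e^{iw} and e^{−iw} (or e^w, e^{−w} in the hyperbolic case), so |cosh(w)| ≤ e^{|w|}. With w = −2z + 4, |w| ≤ 2|z| + 4 = 2r + 4 on |z| = r, giving M(r) ≤ e^{2r + 4}, so ρ ≤ 1. On a suitable ray (z = it for sin/cos; z = t for sinh/cosh, t real → ∞), |cosh(−2z + 4)| grows like e^{2|t|}/2, so ρ ≥ 1. Hence ρ = 1.
Therefore ρ = 1.

Order ρ = 1.


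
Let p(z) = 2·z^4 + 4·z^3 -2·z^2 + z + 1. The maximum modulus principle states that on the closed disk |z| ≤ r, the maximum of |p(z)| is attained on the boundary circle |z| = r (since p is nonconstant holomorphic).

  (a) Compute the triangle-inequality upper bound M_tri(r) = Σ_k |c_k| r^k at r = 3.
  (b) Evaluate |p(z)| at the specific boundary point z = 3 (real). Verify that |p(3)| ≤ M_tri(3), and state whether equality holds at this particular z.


Coefficients: c_0 = 1, c_1 = 1, c_2 = -2, c_3 = 4, c_4 = 2. Radius r = 3.
Part (a). Triangle bound: M_tri(r) = Σ_k |c_k| r^k
  = |1|·3^0 + |1|·3^1 + |-2|·3^2 + |4|·3^3 + |2|·3^4
  = 1 + 3 + 18 + 108 + 162 = 292.
This bounds M(r) := max_{|z|=r} |p(z)| from above; equality holds iff all terms c_k z^k can be made to align in phase at a single z on |z|=r.
Part (b). At z = 3 (real, on the circle |z| = r):
  p(3) = (1)·3^0 + (1)·3^1 + (-2)·3^2 + (4)·3^3 + (2)·3^4 = 256.
  |p(3)| = 256.
Check: |p(3)| = 256 ≤ 292 = M_tri(3). ✓ Equality does not hold at z = 3 (the coefficients have mixed signs, so the terms do not all align in phase there).

M_tri(3) = 292; |p(3)| = 256; equality at z=3: no.


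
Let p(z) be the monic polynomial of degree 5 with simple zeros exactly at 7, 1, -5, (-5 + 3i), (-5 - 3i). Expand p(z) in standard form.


The polynomial is p(z) = ∏_{α ∈ S} (z − α), where S = {7, 1, -5, (-5 + 3i), (-5 - 3i)}.
Expanding the product yields: p(z) = z^5 + 7·z^4 -29·z^3 -397·z^2 -772·z + 1190.
Note conjugate pairs combine to real quadratics: (z − (-5+3i))(z − (-5−3i)) = z² + 10z + 34.
The resulting polynomial has degree 5 and real coefficients as required.

p(z) = z^5 + 7·z^4 -29·z^3 -397·z^2 -772·z + 1190.


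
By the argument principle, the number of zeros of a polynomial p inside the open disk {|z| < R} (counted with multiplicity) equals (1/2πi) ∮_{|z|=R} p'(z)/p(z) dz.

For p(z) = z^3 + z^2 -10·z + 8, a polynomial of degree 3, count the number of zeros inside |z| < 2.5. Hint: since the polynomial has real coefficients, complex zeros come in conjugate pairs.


The zeros of p are: -4, 1, 2.
Their magnitudes are: 4, 1, 2.
Zeros with |z| < R = 2.5: 1, 2.
Count = 2.
By the argument principle, (1/2πi) ∮_{|z|=R} p'(z)/p(z) dz equals exactly this count.

Number of zeros inside |z| < 2.5: 2.


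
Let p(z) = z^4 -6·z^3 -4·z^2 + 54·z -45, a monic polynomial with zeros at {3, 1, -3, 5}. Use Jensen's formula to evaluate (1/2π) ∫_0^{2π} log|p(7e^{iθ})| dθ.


Zeros: -3, 1, 3, 5; r = 7.
Inside |z| < r: -3, 1, 3, 5. Outside (|z| ≥ r): ∅.
p(0) = -45, so log|p(0)| = log(45) = 3.8067.
Apply Jensen: I(r) = log|p(0)| + Σ_k log(r/|z_k|), summed over zeros inside |z| < r.
  log(r/|z_k|) for z_k = 3: log(7/3) = 0.8473
  log(r/|z_k|) for z_k = 1: log(7/1) = 1.9459
  log(r/|z_k|) for z_k = -3: log(7/3) = 0.8473
  log(r/|z_k|) for z_k = 5: log(7/5) = 0.3365
Sum over inside zeros: 3.9770.
I(r) = log|p(0)| + (inside sum) = 3.8067 + 3.9770 = 7.7836.
Closed form (all zeros inside, monic): I(r) = n·log(r) = 4·log(7) = 7.7836. ✓

I(r) ≈ 7.7836.


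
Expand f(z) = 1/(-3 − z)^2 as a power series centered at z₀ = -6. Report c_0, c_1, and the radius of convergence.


Let w = z − z₀, so z = z₀ + w.
Then -3 − z = -3 − (z₀ + w) = (-3 − z₀) − w = 3 − w.
f(z) = 1/(3 − w)^2 = (1/(3)^2) · (1 − w/(3))^{−2}.
By the binomial series (1−u)^{−2} = Σ_{n≥0} C(n+1, 1) u^n for |u|<1, with u = w/(3):
  c_n = C(n+1, 1) / (3)^(n+2).
  c_0 = 1/(3)^2 = 1/9.
  c_1 = 2/(3)^3 = 2/27.
The series is valid for |w/d| < 1, i.e. |z − z₀| < |d|.
Radius of convergence: R = |-3 − z₀| = |3| = 3 (distance from z₀ to the singularity z = -3).

c_0 = 1/9, c_1 = 2/27; R = 3.


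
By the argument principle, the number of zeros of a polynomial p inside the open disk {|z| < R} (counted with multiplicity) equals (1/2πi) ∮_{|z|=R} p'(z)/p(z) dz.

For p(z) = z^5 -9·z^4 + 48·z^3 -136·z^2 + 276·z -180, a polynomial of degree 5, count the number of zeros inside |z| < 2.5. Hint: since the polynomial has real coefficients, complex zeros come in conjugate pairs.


The zeros of p are: (3 + 3i), (3 - 3i), 1, (1 + 3i), (1 - 3i).
Their magnitudes are: 4.243, 4.243, 1, 3.162, 3.162.
Zeros with |z| < R = 2.5: 1.
Count = 1.
By the argument principle, (1/2πi) ∮_{|z|=R} p'(z)/p(z) dz equals exactly this count.

Number of zeros inside |z| < 2.5: 1.


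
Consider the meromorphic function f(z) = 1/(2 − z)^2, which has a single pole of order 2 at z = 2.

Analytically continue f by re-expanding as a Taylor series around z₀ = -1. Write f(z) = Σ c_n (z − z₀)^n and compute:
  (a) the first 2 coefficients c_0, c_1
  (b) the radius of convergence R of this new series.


Let w = z − z₀, so z = z₀ + w.
Then 2 − z = 2 − (z₀ + w) = (2 − z₀) − w = 3 − w.
f(z) = 1/(3 − w)^2 = (1/(3)^2) · (1 − w/(3))^{−2}.
By the binomial series (1−u)^{−2} = Σ_{n≥0} C(n+1, 1) u^n for |u|<1, with u = w/(3):
  c_n = C(n+1, 1) / (3)^(n+2).
  c_0 = 1/(3)^2 = 1/9.
  c_1 = 2/(3)^3 = 2/27.
The series is valid for |w/d| < 1, i.e. |z − z₀| < |d|.
Radius of convergence: R = |2 − z₀| = |3| = 3 (distance from z₀ to the singularity z = 2).

c_0 = 1/9, c_1 = 2/27; R = 3.


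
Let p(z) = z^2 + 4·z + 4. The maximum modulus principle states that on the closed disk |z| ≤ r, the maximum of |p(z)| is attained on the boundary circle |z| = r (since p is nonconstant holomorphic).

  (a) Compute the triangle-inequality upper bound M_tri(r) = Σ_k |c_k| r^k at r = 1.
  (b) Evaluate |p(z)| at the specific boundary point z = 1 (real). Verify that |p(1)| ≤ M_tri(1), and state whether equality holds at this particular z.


Coefficients: c_0 = 4, c_1 = 4, c_2 = 1. Radius r = 1.
Part (a). Triangle bound: M_tri(r) = Σ_k |c_k| r^k
  = |4|·1^0 + |4|·1^1 + |1|·1^2
  = 4 + 4 + 1 = 9.
This bounds M(r) := max_{|z|=r} |p(z)| from above; equality holds iff all terms c_k z^k can be made to align in phase at a single z on |z|=r.
Part (b). At z = 1 (real, on the circle |z| = r):
  p(1) = (4)·1^0 + (4)·1^1 + (1)·1^2 = 9.
  |p(1)| = 9.
Since all nonzero coefficients share the same sign, |p(1)| = 9 = M_tri(1); the triangle bound is attained at z = 1, so in fact M(r) = 9.

M_tri(1) = 9; |p(1)| = 9; equality at z=1: yes.


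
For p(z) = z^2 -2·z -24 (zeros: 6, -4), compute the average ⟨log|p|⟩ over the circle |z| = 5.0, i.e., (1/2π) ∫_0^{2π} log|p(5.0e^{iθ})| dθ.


Zeros: -4, 6; r = 5.0.
Inside |z| < r: -4. Outside (|z| ≥ r): 6.
p(0) = -24, so log|p(0)| = log(24) = 3.1781.
Apply Jensen: I(r) = log|p(0)| + Σ_k log(r/|z_k|), summed over zeros inside |z| < r.
  log(r/|z_k|) for z_k = -4: log(5.0/4) = 0.2231
  Outside zeros (6) contribute nothing to the Jensen sum.
Sum over inside zeros: 0.2231.
I(r) = log|p(0)| + (inside sum) = 3.1781 + 0.2231 = 3.4012.
Note: since some zeros are outside |z| ≤ r, the simplified n·log(r) form does NOT apply — only the inside zeros contribute.

I(r) ≈ 3.4012.


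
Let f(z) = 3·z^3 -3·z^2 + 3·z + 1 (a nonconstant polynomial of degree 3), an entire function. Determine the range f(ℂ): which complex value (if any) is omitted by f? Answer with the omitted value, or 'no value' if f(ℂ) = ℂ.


Little Picard bounds the complement of f(ℂ) to at most one point.
For every w ∈ ℂ, the equation p(z) − w = 0 is a nonconstant polynomial in z and hence has at least one root by the fundamental theorem of algebra. So p is surjective onto ℂ, omitting no value.

Omitted value: no value.


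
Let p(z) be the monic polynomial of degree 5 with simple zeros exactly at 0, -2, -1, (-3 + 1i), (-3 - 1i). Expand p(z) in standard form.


The polynomial is p(z) = ∏_{α ∈ S} (z − α), where S = {0, -2, -1, (-3 + 1i), (-3 - 1i)}.
Expanding the product yields: p(z) = z^5 + 9·z^4 + 30·z^3 + 42·z^2 + 20·z.
Note conjugate pairs combine to real quadratics: (z − (-3+1i))(z − (-3−1i)) = z² + 6z + 10.
The resulting polynomial has degree 5 and real coefficients as required.

p(z) = z^5 + 9·z^4 + 30·z^3 + 42·z^2 + 20·z.


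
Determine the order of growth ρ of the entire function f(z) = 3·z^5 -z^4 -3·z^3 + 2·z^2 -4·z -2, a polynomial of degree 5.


|f(z)| ≤ Σ|c_k|·r^k = O(r^5) as r → ∞. Polynomial growth is O(e^{r^ε}) for every ε > 0 (since r^5/e^{r^ε} → 0), so ρ ≤ ε for all ε > 0, i.e. ρ = 0. Every nonconstant polynomial has order 0.
Therefore ρ = 0.

Order ρ = 0.


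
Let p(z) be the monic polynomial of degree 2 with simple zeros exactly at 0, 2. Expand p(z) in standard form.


The polynomial is p(z) = ∏_{α ∈ S} (z − α), where S = {0, 2}.
Expanding the product yields: p(z) = z^2 -2·z.
The resulting polynomial has degree 2 and real coefficients as required.

p(z) = z^2 -2·z.


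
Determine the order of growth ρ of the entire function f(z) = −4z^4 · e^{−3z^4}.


M(r) = max_{|z|=r} |-4|·|z|^4·|e^{−3z^4}| = 4·r^4 · e^{3r^4} (the factors attain their maxima compatibly on |z|=r). Then log M(r) = log 4 + 4·log r + 3r^4, dominated by the last term, so log log M(r) ~ 4·log r. The polynomial factor -4z^4 contributes only a log r term and does not affect the order. ρ = 4.
Therefore ρ = 4.

Order ρ = 4.


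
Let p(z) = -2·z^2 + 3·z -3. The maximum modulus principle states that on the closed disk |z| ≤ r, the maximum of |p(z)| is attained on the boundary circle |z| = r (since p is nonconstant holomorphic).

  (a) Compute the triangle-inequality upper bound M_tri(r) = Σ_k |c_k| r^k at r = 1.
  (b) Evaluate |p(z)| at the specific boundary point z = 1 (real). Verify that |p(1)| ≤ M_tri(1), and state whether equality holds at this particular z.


Coefficients: c_0 = -3, c_1 = 3, c_2 = -2. Radius r = 1.
Part (a). Triangle bound: M_tri(r) = Σ_k |c_k| r^k
  = |-3|·1^0 + |3|·1^1 + |-2|·1^2
  = 3 + 3 + 2 = 8.
This bounds M(r) := max_{|z|=r} |p(z)| from above; equality holds iff all terms c_k z^k can be made to align in phase at a single z on |z|=r.
Part (b). At z = 1 (real, on the circle |z| = r):
  p(1) = (-3)·1^0 + (3)·1^1 + (-2)·1^2 = -2.
  |p(1)| = 2.
Check: |p(1)| = 2 ≤ 8 = M_tri(1). ✓ Equality does not hold at z = 1 (the coefficients have mixed signs, so the terms do not all align in phase there).

M_tri(1) = 8; |p(1)| = 2; equality at z=1: no.
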